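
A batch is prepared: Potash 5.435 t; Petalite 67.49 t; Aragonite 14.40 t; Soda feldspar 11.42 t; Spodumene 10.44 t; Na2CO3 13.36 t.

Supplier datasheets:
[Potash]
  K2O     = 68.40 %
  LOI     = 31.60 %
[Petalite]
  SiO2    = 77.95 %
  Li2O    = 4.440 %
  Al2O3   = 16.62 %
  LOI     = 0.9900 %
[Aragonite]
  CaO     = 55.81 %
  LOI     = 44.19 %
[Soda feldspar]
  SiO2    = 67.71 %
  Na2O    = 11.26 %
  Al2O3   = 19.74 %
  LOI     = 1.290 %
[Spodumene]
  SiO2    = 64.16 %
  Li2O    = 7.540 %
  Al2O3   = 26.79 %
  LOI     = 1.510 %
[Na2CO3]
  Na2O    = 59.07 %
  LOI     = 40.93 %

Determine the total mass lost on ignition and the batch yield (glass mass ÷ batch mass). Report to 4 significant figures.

LOI loss = 14.52 t; glass = 108.0 t; yield = 88.15%

The working math maintains exact precision at all times. Intermediates are rounded off to 4 significant digits when displayed — each reported number takes just one rounding; the derived quantities (LOI, yield, the six compositions, totals, glass mass) are computed starting from the weights per 108.0 t of glass at full precision precisely as stated by the problem or answer text.
Per-material ignition loss:
  Potash: 5.435 × 0.3160 = 1.717 t
  Petalite: 67.49 × 0.009900 = 0.6682 t
  Aragonite: 14.40 × 0.4419 = 6.363 t
  Soda feldspar: 11.42 × 0.01290 = 0.1473 t
  Spodumene: 10.44 × 0.01510 = 0.1576 t
  Na2CO3: 13.36 × 0.4093 = 5.468 t
Total LOI = 14.52 t
Glass = batch − LOI = 122.5 − 14.52 = 108.0 t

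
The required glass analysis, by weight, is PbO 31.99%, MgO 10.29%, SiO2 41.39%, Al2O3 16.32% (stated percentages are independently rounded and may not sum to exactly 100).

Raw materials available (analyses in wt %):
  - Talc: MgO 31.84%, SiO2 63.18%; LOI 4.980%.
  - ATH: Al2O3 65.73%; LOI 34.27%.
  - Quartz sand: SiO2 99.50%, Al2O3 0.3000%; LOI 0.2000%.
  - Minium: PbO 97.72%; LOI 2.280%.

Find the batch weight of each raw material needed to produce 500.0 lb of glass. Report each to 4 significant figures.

Batch per 500.0 lb glass:
  Talc: 161.6 lb
  ATH: 123.7 lb
  Quartz sand: 105.4 lb
  Minium: 163.7 lb
Total batch = 554.4 lb; LOI loss = 54.38 lb; yield = 90.19%

Full float precision is carried from start to finish — intermediates are printed (rounded to four significant figures) on the page. A single rounding completes each reported figure; derived quantities, which include totals, yield, the four compositions, ignition loss, net glass mass, are rebuilt at full float precision, as quoted within problem or answer, from the weighed amounts per 500.0 lb of glass.
Target masses of each oxide per 500.0 lb glass:
  PbO: 31.99% × 500.0 = 160.0 lb
  MgO: 10.29% × 500.0 = 51.45 lb
  SiO2: 41.39% × 500.0 = 207.0 lb
  Al2O3: 16.32% × 500.0 = 81.60 lb
Oxide-by-oxide audit from the weights as reported, on the stated basis (summed amounts equal target values net of answer rounding effects):
  PbO: 163.7·0.9772 = 160.0 lb (target 160.0 lb)
  MgO: 161.6·0.3184 = 51.45 lb (target 51.45 lb)
  SiO2: 161.6·0.6318 + 105.4·0.9950 = 207.0 lb (target 207.0 lb)
  Al2O3: 123.7·0.6573 + 105.4·0.003000 = 81.62 lb (target 81.60 lb)
The glass-mass cross-check: net batch after ignition = 500.0 lb (oxide target masses add up to 499.9 lb; versus the stated basis of 500.0 lb — differing by rounding only).
Batch total: Σ batch = 554.4 lb; Σ batch·LOI gives LOI loss = 54.38 lb; glass ÷ batch gives a yield of 90.19%.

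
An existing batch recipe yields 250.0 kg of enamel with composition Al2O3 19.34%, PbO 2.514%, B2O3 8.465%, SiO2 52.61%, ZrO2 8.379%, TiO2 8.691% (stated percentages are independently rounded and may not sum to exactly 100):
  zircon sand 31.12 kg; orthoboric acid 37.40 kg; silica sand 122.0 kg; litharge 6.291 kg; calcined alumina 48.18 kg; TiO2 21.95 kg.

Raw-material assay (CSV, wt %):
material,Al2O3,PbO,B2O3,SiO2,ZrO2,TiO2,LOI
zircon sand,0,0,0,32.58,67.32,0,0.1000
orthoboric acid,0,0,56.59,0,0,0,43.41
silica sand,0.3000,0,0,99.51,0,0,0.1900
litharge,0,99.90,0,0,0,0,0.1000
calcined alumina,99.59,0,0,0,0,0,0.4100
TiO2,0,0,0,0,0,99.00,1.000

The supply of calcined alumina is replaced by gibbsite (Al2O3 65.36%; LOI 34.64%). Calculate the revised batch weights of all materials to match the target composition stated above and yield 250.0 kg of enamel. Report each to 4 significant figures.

Revised batch per 250.0 kg enamel:
  zircon sand: 31.12 kg
  orthoboric acid: 37.40 kg
  silica sand: 122.0 kg
  litharge: 6.291 kg
  gibbsite: 73.42 kg
  TiO2: 21.95 kg
Total batch = 292.2 kg; LOI loss = 42.16 kg

All internal work carries full precision at every stage. Mid-chain values are displayed rounded to 4 significant digits. Each reported result undergoes a single rounding — all derived quantities are computed in full float precision (the six compositions, ignition loss, the yield, totals, glass mass) starting from the weights for 250.0 kg of glass as they appear in problem or answer.
Per-oxide target masses for 250.0 kg enamel:
  Al2O3: 19.34% × 250.0 = 48.35 kg
  PbO: 2.514% × 250.0 = 6.285 kg
  B2O3: 8.465% × 250.0 = 21.16 kg
  SiO2: 52.61% × 250.0 = 131.5 kg
  ZrO2: 8.379% × 250.0 = 20.95 kg
  TiO2: 8.691% × 250.0 = 21.73 kg
Oxide-by-oxide audit using the reported weights, under the basis named above (sums match the target masses once rounding is allowed for):
  Al2O3: 122.0·0.003000 + 73.42·0.6536 = 48.35 kg (target 48.35 kg)
  PbO: 6.291·0.9990 = 6.285 kg (target 6.285 kg)
  B2O3: 37.40·0.5659 = 21.16 kg (target 21.16 kg)
  SiO2: 31.12·0.3258 + 122.0·0.9951 = 131.5 kg (target 131.5 kg)
  ZrO2: 31.12·0.6732 = 20.95 kg (target 20.95 kg)
  TiO2: 21.95·0.9900 = 21.73 kg (target 21.73 kg)
Glass-mass closure: whole batch net of LOI = 250.0 kg (the targets, summed, come to 250.0 kg; versus the stated basis of 250.0 kg — deltas are rounding alone).
Total batch = Σ batch = 292.2 kg; the LOI term Σ batch·LOI equals 42.16 kg; yield = glass ÷ total batch = 85.57%.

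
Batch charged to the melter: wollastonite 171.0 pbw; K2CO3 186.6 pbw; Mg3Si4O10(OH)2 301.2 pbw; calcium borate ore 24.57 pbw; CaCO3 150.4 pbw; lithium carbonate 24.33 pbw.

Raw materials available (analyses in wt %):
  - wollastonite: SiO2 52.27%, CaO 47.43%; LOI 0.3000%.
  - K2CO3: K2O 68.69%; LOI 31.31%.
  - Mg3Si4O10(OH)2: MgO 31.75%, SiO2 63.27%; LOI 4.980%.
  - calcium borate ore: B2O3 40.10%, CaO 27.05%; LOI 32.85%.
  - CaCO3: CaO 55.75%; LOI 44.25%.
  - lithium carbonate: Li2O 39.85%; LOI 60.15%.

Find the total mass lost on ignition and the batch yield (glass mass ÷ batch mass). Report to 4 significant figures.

LOI loss = 163.2 pbw; glass = 694.9 pbw; yield = 80.98%

Values along the way appear with 4-significant-figure rounding alongside each step. The working math runs at full precision at all times; a single rounding yields each reported number. The derived quantities (net glass mass, the totals, the yield, ignition loss, the six compositions) are recomputed at exact precision from the batch weights per 694.9 pbw of glass, as written in the problem or answer text.
LOI of each material in turn:
  wollastonite: 171.0 × 0.003000 = 0.5130 pbw
  K2CO3: 186.6 × 0.3131 = 58.42 pbw
  Mg3Si4O10(OH)2: 301.2 × 0.04980 = 15.00 pbw
  calcium borate ore: 24.57 × 0.3285 = 8.071 pbw
  CaCO3: 150.4 × 0.4425 = 66.55 pbw
  lithium carbonate: 24.33 × 0.6015 = 14.63 pbw
Total LOI = 163.2 pbw
Glass = batch − LOI = 858.1 − 163.2 = 694.9 pbw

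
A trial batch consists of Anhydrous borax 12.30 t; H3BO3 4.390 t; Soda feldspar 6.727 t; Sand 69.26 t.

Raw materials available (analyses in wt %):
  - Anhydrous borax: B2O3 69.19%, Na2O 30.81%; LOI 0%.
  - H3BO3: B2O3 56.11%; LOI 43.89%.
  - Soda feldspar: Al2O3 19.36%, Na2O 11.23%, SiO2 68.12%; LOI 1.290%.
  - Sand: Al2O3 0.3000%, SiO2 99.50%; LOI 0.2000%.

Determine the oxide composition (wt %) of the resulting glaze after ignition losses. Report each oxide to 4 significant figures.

Intermediates are shown, rounded to 4 significant digits, at each printed step; every computation maintains exact precision from start to finish — each reported value is rounded a single time. Derived quantities, which include net glass mass, four oxide percentages, ignition loss, yield, totals, are recomputed in full float precision, as written in the problem or answer text, from the weighed amounts at 90.52 t of glass.
Per-oxide mass from batch:
  B2O3: 12.30·0.6919 + 4.390·0.5611 = 10.97 t
  Al2O3: 6.727·0.1936 + 69.26·0.003000 = 1.510 t
  Na2O: 12.30·0.3081 + 6.727·0.1123 = 4.545 t
  SiO2: 6.727·0.6812 + 69.26·0.9950 = 73.50 t
LOI: 4.390·0.4389 + 6.727·0.01290 + 69.26·0.002000 = 2.152 t
Resulting glass, batch − LOI: 92.68 − 2.152 = 90.52 t (the oxide masses sum to this)
each oxide over glass, ×100, is wt %

Glass mass = 90.52 t (batch 92.68 − LOI 2.152).
Composition: B2O3 12.12%, Al2O3 1.668%, Na2O 5.021%, SiO2 81.19%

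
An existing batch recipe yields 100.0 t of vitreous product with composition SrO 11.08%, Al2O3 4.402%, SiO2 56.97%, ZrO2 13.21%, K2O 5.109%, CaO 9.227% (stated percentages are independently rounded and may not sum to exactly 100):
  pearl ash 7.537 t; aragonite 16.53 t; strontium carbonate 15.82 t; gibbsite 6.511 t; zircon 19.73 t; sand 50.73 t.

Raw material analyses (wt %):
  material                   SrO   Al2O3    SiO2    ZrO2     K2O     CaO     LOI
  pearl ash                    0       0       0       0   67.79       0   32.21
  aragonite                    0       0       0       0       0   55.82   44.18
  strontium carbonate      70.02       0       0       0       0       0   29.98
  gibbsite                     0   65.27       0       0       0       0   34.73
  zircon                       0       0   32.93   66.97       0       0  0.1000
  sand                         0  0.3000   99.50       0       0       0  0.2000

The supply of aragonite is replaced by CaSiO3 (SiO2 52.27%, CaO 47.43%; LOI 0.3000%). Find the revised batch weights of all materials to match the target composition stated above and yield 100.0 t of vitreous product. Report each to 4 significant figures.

The whole derivation holds exact precision at each step. Mid-chain values are shown with 4-significant-digit rounding between the steps. A single rounding finalizes every reported result — derived quantities, which include the yield, glass mass, totals, six oxide percentages, LOI, are computed at full float precision, as set out in either problem or answer, using the weight values per 100.0 t of glass.
Target masses of each oxide per 100.0 t vitreous product:
  SrO: 11.08% × 100.0 = 11.08 t
  Al2O3: 4.402% × 100.0 = 4.402 t
  SiO2: 56.97% × 100.0 = 56.97 t
  ZrO2: 13.21% × 100.0 = 13.21 t
  K2O: 5.109% × 100.0 = 5.109 t
  CaO: 9.227% × 100.0 = 9.227 t
Per-oxide balance check per the reported batch figures, relative to the basis at hand (delivered sums recover each target exact up to rounding of places):
  SrO: 15.82·0.7002 = 11.08 t (target 11.08 t)
  Al2O3: 6.558·0.6527 + 40.51·0.003000 = 4.402 t (target 4.402 t)
  SiO2: 19.45·0.5227 + 19.73·0.3293 + 40.51·0.9950 = 56.97 t (target 56.97 t)
  ZrO2: 19.73·0.6697 = 13.21 t (target 13.21 t)
  K2O: 7.537·0.6779 = 5.109 t (target 5.109 t)
  CaO: 19.45·0.4743 = 9.225 t (target 9.227 t)
Mass balance on the glass: batch total minus LOI = 100.0 t (the targets, summed, come to 100.0 t; versus the stated basis of 100.0 t — deltas are rounding alone).
Summing the batch: Σ batch = 109.6 t; LOI loss = Σ batch·LOI = 9.607 t; as yield: glass ÷ batch → 91.23%.

Revised batch per 100.0 t vitreous product:
  pearl ash: 7.537 t
  CaSiO3: 19.45 t
  strontium carbonate: 15.82 t
  gibbsite: 6.558 t
  zircon: 19.73 t
  sand: 40.51 t
Total batch = 109.6 t; LOI loss = 9.607 t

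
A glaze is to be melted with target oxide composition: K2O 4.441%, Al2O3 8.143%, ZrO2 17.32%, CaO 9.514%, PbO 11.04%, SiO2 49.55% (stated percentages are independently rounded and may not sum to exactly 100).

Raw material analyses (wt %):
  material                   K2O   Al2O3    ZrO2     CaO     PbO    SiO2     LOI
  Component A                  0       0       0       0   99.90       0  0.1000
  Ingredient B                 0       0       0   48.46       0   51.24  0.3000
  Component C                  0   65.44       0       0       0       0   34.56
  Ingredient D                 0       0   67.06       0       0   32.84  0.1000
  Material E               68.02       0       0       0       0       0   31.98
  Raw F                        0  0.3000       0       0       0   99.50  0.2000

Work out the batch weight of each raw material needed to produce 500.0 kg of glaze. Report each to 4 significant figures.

Batch per 500.0 kg glaze:
  Component A: 55.26 kg
  Ingredient B: 98.16 kg
  Component C: 61.50 kg
  Ingredient D: 129.1 kg
  Material E: 32.64 kg
  Raw F: 155.8 kg
Total batch = 532.5 kg; LOI loss = 32.48 kg; yield = 93.90%

The intermediate values appear rounded off to 4 significant figures within the worked lines — the whole derivation runs at full precision at all times; every reported value is rounded exactly once. Derived quantities (totals, yield, LOI, the six compositions, glass mass) are re-derived starting from the weights on 500.0 kg of glass at exact precision, exactly as printed in either problem or answer.
Oxide mass targets, per 500.0 kg glaze:
  K2O: 4.441% × 500.0 = 22.20 kg
  Al2O3: 8.143% × 500.0 = 40.72 kg
  ZrO2: 17.32% × 500.0 = 86.60 kg
  CaO: 9.514% × 500.0 = 47.57 kg
  PbO: 11.04% × 500.0 = 55.20 kg
  SiO2: 49.55% × 500.0 = 247.8 kg
Checking each oxide sum on the weights just shown, relative to the basis at hand (delivered sums recover each target net of answer rounding effects):
  K2O: 32.64·0.6802 = 22.20 kg (target 22.20 kg)
  Al2O3: 61.50·0.6544 + 155.8·0.003000 = 40.71 kg (target 40.72 kg)
  ZrO2: 129.1·0.6706 = 86.57 kg (target 86.60 kg)
  CaO: 98.16·0.4846 = 47.57 kg (target 47.57 kg)
  PbO: 55.26·0.9990 = 55.20 kg (target 55.20 kg)
  SiO2: 98.16·0.5124 + 129.1·0.3284 + 155.8·0.9950 = 247.7 kg (target 247.8 kg)
Glass-mass bookkeeping: batch total minus LOI = 500.0 kg (oxide target masses add up to 500.0 kg; versus the stated basis of 500.0 kg — deltas are rounding alone).
Batch total: Σ batch = 532.5 kg; ignition loss, Σ(batch × LOI) = 32.48 kg; glass ÷ batch gives a yield of 93.90%.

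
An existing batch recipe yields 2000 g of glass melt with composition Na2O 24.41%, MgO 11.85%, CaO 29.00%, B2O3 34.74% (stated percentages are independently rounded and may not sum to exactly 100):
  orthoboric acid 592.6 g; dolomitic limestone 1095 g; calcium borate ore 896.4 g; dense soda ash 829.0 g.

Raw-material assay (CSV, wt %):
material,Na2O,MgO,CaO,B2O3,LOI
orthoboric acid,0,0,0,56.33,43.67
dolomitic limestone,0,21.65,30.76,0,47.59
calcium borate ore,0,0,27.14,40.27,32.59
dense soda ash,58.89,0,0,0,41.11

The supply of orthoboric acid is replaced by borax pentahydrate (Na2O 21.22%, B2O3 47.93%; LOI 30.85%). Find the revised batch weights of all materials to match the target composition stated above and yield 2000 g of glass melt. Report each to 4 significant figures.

Revised batch per 2000 g glass melt:
  borax pentahydrate: 696.5 g
  dolomitic limestone: 1095 g
  calcium borate ore: 896.4 g
  dense soda ash: 578.0 g
Total batch = 3266 g; LOI loss = 1266 g

Mid-chain values are displayed, rounded to 4 significant digits, between the steps. Every computation runs at exact precision in every operation. Each reported result receives exactly one rounding. The derived quantities, which include the totals, ignition loss, four oxide percentages, glass mass, the yield, are recomputed at full precision, as written in the question or the answer, from the weighed amounts at 2000 g of glass.
Per-oxide target masses for 2000 g glass melt:
  Na2O: 24.41% × 2000 = 488.2 g
  MgO: 11.85% × 2000 = 237.0 g
  CaO: 29.00% × 2000 = 580.0 g
  B2O3: 34.74% × 2000 = 694.8 g
Mass-balance tally per oxide on the weights just shown, per the basis as stated (every target is met by its sum given rounding of the digits):
  Na2O: 696.5·0.2122 + 578.0·0.5889 = 488.2 g (target 488.2 g)
  MgO: 1095·0.2165 = 237.1 g (target 237.0 g)
  CaO: 1095·0.3076 + 896.4·0.2714 = 580.1 g (target 580.0 g)
  B2O3: 696.5·0.4793 + 896.4·0.4027 = 694.8 g (target 694.8 g)
Glass-mass bookkeeping: total charge less LOI = 2000 g (the Σ of target masses is 2000 g; the stated basis being 2000 g — deltas are rounding alone).
Batch grand total — Σ batch = 3266 g; Σ batch·LOI gives LOI loss = 1266 g; the yield ratio, glass ÷ batch: 61.24%.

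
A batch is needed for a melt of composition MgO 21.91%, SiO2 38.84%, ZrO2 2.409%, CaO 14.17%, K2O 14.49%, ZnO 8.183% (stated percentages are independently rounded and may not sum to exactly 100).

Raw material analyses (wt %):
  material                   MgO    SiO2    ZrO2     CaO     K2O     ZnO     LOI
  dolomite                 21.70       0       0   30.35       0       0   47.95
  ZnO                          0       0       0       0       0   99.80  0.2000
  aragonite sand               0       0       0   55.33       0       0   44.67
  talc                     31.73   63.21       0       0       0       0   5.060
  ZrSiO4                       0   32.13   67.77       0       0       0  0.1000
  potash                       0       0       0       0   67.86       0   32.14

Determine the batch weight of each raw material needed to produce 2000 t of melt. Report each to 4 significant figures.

Batch per 2000 t melt:
  dolomite: 275.3 t
  ZnO: 164.0 t
  aragonite sand: 361.2 t
  talc: 1193 t
  ZrSiO4: 71.09 t
  potash: 427.1 t
Total batch = 2492 t; LOI loss = 491.4 t; yield = 80.28%

Rounding to 4 significant figures governs every intermediate as printed. All arithmetic maintains full float precision at every stage; every reported figure is rounded exactly once. Derived quantities (the yield, glass mass, the totals, the six compositions, LOI) are computed from the weighed amounts per 2000 t of glass at exact precision, as they appear in either problem or answer.
Oxide-by-oxide targets in 2000 t melt:
  MgO: 21.91% × 2000 = 438.2 t
  SiO2: 38.84% × 2000 = 776.8 t
  ZrO2: 2.409% × 2000 = 48.18 t
  CaO: 14.17% × 2000 = 283.4 t
  K2O: 14.49% × 2000 = 289.8 t
  ZnO: 8.183% × 2000 = 163.7 t
Sums-versus-targets review per the reported batch figures, against the basis in use (each sum matches its target mass exact up to rounding of places):
  MgO: 275.3·0.2170 + 1193·0.3173 = 438.3 t (target 438.2 t)
  SiO2: 1193·0.6321 + 71.09·0.3213 = 776.9 t (target 776.8 t)
  ZrO2: 71.09·0.6777 = 48.18 t (target 48.18 t)
  CaO: 275.3·0.3035 + 361.2·0.5533 = 283.4 t (target 283.4 t)
  K2O: 427.1·0.6786 = 289.8 t (target 289.8 t)
  ZnO: 164.0·0.9980 = 163.7 t (target 163.7 t)
Glass-mass sanity pass: batch Σ − ignition loss = 2000 t (targets for the oxides total 2000 t; basis as stated: 2000 t — gaps are rounding artifacts).
Summing the batch: Σ batch = 2492 t; Σ batch·LOI gives LOI loss = 491.4 t; glass ÷ batch gives a yield of 80.28%.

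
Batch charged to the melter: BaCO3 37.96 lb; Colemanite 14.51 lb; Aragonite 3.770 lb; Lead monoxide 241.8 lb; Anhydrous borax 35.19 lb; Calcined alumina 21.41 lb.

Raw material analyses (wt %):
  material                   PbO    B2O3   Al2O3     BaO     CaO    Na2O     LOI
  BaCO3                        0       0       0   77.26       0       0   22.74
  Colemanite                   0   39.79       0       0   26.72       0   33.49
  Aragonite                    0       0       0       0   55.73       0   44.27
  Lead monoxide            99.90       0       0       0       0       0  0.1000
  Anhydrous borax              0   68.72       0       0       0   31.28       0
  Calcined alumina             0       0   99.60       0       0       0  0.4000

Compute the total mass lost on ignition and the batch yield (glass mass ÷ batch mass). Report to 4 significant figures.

LOI loss = 15.49 lb; glass = 339.2 lb; yield = 95.63%

In-progress results are rounded to four significant digits as shown — the working math carries full float precision from first step to last — each reported number is rounded only once — the derived quantities are re-derived in exact precision (glass mass, yield, ignition loss, totals, six oxide percentages) from the weighed amounts for 339.2 lb of glass, as written in the question or the answer.
LOI of each material in turn:
  BaCO3: 37.96 × 0.2274 = 8.632 lb
  Colemanite: 14.51 × 0.3349 = 4.859 lb
  Aragonite: 3.770 × 0.4427 = 1.669 lb
  Lead monoxide: 241.8 × 0.001000 = 0.2418 lb
  Anhydrous borax: 35.19 × 0 = 0 lb
  Calcined alumina: 21.41 × 0.004000 = 0.08564 lb
Total LOI = 15.49 lb
Glass = batch − LOI = 354.6 − 15.49 = 339.2 lb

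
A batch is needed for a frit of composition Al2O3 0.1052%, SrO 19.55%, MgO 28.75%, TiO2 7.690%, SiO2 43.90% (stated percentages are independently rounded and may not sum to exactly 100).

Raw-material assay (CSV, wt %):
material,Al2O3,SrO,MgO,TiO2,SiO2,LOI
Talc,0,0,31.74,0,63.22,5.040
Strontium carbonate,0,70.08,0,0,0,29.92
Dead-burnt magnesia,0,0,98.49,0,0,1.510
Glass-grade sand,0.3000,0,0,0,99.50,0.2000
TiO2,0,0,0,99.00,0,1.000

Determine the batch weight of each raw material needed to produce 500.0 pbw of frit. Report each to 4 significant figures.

All arithmetic maintains full float precision end to end; intermediates are displayed (rounded to 4 significant figures) within the worked lines; every reported figure sees exactly one rounding; the derived quantities (the five compositions, net glass mass, the yield, ignition loss, totals) are rebuilt from the batch weights per 500.0 pbw of glass at full float precision exactly as shown in problem or answer.
The oxide mass targets at 500.0 pbw frit:
  Al2O3: 0.1052% × 500.0 = 0.5260 pbw
  SrO: 19.55% × 500.0 = 97.75 pbw
  MgO: 28.75% × 500.0 = 143.8 pbw
  TiO2: 7.690% × 500.0 = 38.45 pbw
  SiO2: 43.90% × 500.0 = 219.5 pbw
Per-oxide balance check applying the batch weights above, relative to the basis at hand (every target is met by its sum exact up to rounding of places):
  Al2O3: 175.3·0.003000 = 0.5259 pbw (target 0.5260 pbw)
  SrO: 139.5·0.7008 = 97.76 pbw (target 97.75 pbw)
  MgO: 71.25·0.3174 + 123.0·0.9849 = 143.8 pbw (target 143.8 pbw)
  TiO2: 38.84·0.9900 = 38.45 pbw (target 38.45 pbw)
  SiO2: 71.25·0.6322 + 175.3·0.9950 = 219.5 pbw (target 219.5 pbw)
The glass-mass cross-check: Σ batch − LOI loss = 500.0 pbw (the Σ of target masses is 500.0 pbw; the stated basis being 500.0 pbw — rounding explains the deltas).
Whole-batch sum: Σ batch = 547.9 pbw; LOI loss = Σ batch·LOI = 47.93 pbw; the yield ratio, glass ÷ batch: 91.25%.

Batch per 500.0 pbw frit:
  Talc: 71.25 pbw
  Strontium carbonate: 139.5 pbw
  Dead-burnt magnesia: 123.0 pbw
  Glass-grade sand: 175.3 pbw
  TiO2: 38.84 pbw
Total batch = 547.9 pbw; LOI loss = 47.93 pbw; yield = 91.25%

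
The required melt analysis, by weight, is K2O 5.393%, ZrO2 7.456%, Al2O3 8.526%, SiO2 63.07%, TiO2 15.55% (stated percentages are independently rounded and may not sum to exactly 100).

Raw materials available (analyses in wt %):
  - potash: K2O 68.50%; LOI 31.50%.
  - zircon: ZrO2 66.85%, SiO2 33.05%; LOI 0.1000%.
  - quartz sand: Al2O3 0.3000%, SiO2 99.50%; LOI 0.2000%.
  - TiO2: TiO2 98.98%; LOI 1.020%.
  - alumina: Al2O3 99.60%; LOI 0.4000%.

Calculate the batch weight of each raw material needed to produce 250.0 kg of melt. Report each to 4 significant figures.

Rounding to four significant figures applies to each in-between result as printed; each numeric step carries full float precision through every step — a single rounding produces every reported value; the derived quantities, including net glass mass, the yield, the totals, ignition loss, five oxide percentages, are computed starting from the weights for 250.0 kg of glass at full float precision as given in either problem or answer.
The oxide mass targets at 250.0 kg melt:
  K2O: 5.393% × 250.0 = 13.48 kg
  ZrO2: 7.456% × 250.0 = 18.64 kg
  Al2O3: 8.526% × 250.0 = 21.32 kg
  SiO2: 63.07% × 250.0 = 157.7 kg
  TiO2: 15.55% × 250.0 = 38.88 kg
Per-oxide balance check working from each reported weight, against the basis in use (sum by sum, the targets are met modulo rounding of the values):
  K2O: 19.68·0.6850 = 13.48 kg (target 13.48 kg)
  ZrO2: 27.88·0.6685 = 18.64 kg (target 18.64 kg)
  Al2O3: 149.2·0.003000 + 20.95·0.9960 = 21.31 kg (target 21.32 kg)
  SiO2: 27.88·0.3305 + 149.2·0.9950 = 157.7 kg (target 157.7 kg)
  TiO2: 39.28·0.9898 = 38.88 kg (target 38.88 kg)
The glass-mass cross-check: batch total minus LOI = 250.0 kg (oxide target masses add up to 250.0 kg; against the stated basis, 250.0 kg — gaps are rounding artifacts).
Summing the batch: Σ batch = 257.0 kg; the LOI term Σ batch·LOI equals 7.010 kg; glass ÷ batch gives a yield of 97.27%.

Batch per 250.0 kg melt:
  potash: 19.68 kg
  zircon: 27.88 kg
  quartz sand: 149.2 kg
  TiO2: 39.28 kg
  alumina: 20.95 kg
Total batch = 257.0 kg; LOI loss = 7.010 kg; yield = 97.27%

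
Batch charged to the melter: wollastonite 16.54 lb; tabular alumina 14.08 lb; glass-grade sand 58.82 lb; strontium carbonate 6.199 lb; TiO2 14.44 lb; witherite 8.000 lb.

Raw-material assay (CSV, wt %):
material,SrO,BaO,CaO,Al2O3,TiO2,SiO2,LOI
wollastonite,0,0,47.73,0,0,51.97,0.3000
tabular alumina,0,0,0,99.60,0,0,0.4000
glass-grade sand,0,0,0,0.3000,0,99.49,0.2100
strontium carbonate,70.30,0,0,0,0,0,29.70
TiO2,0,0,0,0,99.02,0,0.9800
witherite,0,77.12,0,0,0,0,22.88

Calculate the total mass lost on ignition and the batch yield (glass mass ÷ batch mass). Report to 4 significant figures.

All internal work holds full float precision end to end — in-progress results are printed with 4-significant-figure rounding within the worked lines. Exactly one rounding is applied to each reported value. Derived quantities are recomputed in full precision (totals, six oxide percentages, ignition loss, glass mass, yield) from the batch weights at 114.0 lb of glass, as written in problem or answer.
LOI of each material in turn:
  wollastonite: 16.54 × 0.003000 = 0.04962 lb
  tabular alumina: 14.08 × 0.004000 = 0.05632 lb
  glass-grade sand: 58.82 × 0.002100 = 0.1235 lb
  strontium carbonate: 6.199 × 0.2970 = 1.841 lb
  TiO2: 14.44 × 0.009800 = 0.1415 lb
  witherite: 8.000 × 0.2288 = 1.830 lb
Total LOI = 4.042 lb
Glass = batch − LOI = 118.1 − 4.042 = 114.0 lb

LOI loss = 4.042 lb; glass = 114.0 lb; yield = 96.58%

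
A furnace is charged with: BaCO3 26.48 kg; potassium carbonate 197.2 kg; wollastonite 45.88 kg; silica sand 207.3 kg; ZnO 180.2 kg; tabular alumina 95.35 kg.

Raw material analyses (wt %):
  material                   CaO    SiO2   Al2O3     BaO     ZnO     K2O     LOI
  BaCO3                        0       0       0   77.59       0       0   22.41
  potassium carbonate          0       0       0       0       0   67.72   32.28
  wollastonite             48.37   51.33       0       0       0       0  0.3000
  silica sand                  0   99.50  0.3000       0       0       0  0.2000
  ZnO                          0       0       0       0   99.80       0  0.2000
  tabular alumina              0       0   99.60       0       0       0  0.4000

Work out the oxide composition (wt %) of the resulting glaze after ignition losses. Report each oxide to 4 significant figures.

Values along the way are displayed rounded off to 4 significant digits at each printed step; every computation holds full precision end to end — each reported number takes exactly one rounding — all derived quantities are computed starting from the weights on 681.5 kg of glass at full precision (the six compositions, net glass mass, totals, the yield, ignition loss), exactly as printed in question or answer.
Per-oxide mass from batch:
  CaO: 45.88·0.4837 = 22.19 kg
  SiO2: 45.88·0.5133 + 207.3·0.9950 = 229.8 kg
  Al2O3: 207.3·0.003000 + 95.35·0.9960 = 95.59 kg
  BaO: 26.48·0.7759 = 20.55 kg
  ZnO: 180.2·0.9980 = 179.8 kg
  K2O: 197.2·0.6772 = 133.5 kg
LOI: 26.48·0.2241 + 197.2·0.3228 + 45.88·0.003000 + 207.3·0.002000 + 180.2·0.002000 + 95.35·0.004000 = 70.88 kg
Glass mass = batch − LOI = 752.4 − 70.88 = 681.5 kg (equal to the oxide-mass sum)
wt % = 100 × oxide mass / glass mass

Glass mass = 681.5 kg (batch 752.4 − LOI 70.88).
Composition: CaO 3.256%, SiO2 33.72%, Al2O3 14.03%, BaO 3.015%, ZnO 26.39%, K2O 19.59%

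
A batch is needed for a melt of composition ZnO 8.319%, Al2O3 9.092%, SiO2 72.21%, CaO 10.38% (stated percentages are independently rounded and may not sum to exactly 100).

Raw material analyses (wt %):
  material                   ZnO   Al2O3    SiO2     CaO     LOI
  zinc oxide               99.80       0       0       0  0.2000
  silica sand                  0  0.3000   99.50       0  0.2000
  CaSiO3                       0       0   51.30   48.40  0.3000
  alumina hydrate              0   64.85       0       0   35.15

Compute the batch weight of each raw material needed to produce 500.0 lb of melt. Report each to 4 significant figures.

All internal work holds exact precision at all times; mid-chain values are shown rounded to four significant figures. Each reported result is rounded only once; all derived quantities are re-derived starting from the weights for 500.0 lb of glass in exact precision (yield, four oxide percentages, LOI, totals, net glass mass) exactly as printed in either problem or answer.
Per-oxide target masses for 500.0 lb melt:
  ZnO: 8.319% × 500.0 = 41.60 lb
  Al2O3: 9.092% × 500.0 = 45.46 lb
  SiO2: 72.21% × 500.0 = 361.0 lb
  CaO: 10.38% × 500.0 = 51.90 lb
A balance pass over the oxides, with the batch weights as given, on the stated basis (delivered sums recover each target exact up to rounding of places):
  ZnO: 41.68·0.9980 = 41.60 lb (target 41.60 lb)
  Al2O3: 307.6·0.003000 + 68.68·0.6485 = 45.46 lb (target 45.46 lb)
  SiO2: 307.6·0.9950 + 107.2·0.5130 = 361.1 lb (target 361.0 lb)
  CaO: 107.2·0.4840 = 51.88 lb (target 51.90 lb)
Glass mass check: the batch minus its LOI: 500.0 lb (the targets, summed, come to 500.0 lb; stated basis 500.0 lb — a pure rounding effect).
Total batch = Σ batch = 525.2 lb; loss to ignition Σ batch·LOI = 25.16 lb; yield = glass ÷ total batch = 95.21%.

Batch per 500.0 lb melt:
  zinc oxide: 41.68 lb
  silica sand: 307.6 lb
  CaSiO3: 107.2 lb
  alumina hydrate: 68.68 lb
Total batch = 525.2 lb; LOI loss = 25.16 lb; yield = 95.21%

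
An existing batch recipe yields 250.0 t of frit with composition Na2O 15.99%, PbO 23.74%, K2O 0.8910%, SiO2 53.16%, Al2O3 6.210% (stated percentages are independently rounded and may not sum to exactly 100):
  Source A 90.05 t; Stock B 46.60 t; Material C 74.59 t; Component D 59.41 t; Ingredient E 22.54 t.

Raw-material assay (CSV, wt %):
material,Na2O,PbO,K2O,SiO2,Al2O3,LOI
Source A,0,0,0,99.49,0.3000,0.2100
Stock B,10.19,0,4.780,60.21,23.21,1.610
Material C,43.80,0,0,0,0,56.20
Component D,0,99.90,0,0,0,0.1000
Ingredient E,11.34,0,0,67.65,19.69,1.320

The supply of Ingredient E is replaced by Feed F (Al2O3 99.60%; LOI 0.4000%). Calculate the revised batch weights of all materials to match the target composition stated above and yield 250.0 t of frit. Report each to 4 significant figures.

Working values appear (rounded to 4 significant figures) on the page. Every computation carries full float precision in every operation. A single rounding produces each reported result. All derived quantities are rebuilt at full float precision (the totals, the yield, the five compositions, ignition loss, glass mass) from the weighed amounts on 250.0 t of glass, as set out in question or answer.
Target oxide masses per 250.0 t frit:
  Na2O: 15.99% × 250.0 = 39.98 t
  PbO: 23.74% × 250.0 = 59.35 t
  K2O: 0.8910% × 250.0 = 2.228 t
  SiO2: 53.16% × 250.0 = 132.9 t
  Al2O3: 6.210% × 250.0 = 15.52 t
Balance tally, oxide-wise, using the reported weights, against the basis in use (each sum matches its target mass net of answer rounding effects):
  Na2O: 46.60·0.1019 + 80.43·0.4380 = 39.98 t (target 39.98 t)
  PbO: 59.41·0.9990 = 59.35 t (target 59.35 t)
  K2O: 46.60·0.04780 = 2.227 t (target 2.228 t)
  SiO2: 105.4·0.9949 + 46.60·0.6021 = 132.9 t (target 132.9 t)
  Al2O3: 105.4·0.003000 + 46.60·0.2321 + 4.411·0.9960 = 15.53 t (target 15.52 t)
Glass mass check: batch Σ − ignition loss = 250.0 t (per-oxide target masses sum to 250.0 t; the stated basis being 250.0 t — gaps are rounding artifacts).
Adding the batch up: Σ batch = 296.3 t; ignition loss, Σ(batch × LOI) = 46.25 t; the yield ratio, glass ÷ batch: 84.39%.

Revised batch per 250.0 t frit:
  Source A: 105.4 t
  Stock B: 46.60 t
  Material C: 80.43 t
  Component D: 59.41 t
  Feed F: 4.411 t
Total batch = 296.3 t; LOI loss = 46.25 t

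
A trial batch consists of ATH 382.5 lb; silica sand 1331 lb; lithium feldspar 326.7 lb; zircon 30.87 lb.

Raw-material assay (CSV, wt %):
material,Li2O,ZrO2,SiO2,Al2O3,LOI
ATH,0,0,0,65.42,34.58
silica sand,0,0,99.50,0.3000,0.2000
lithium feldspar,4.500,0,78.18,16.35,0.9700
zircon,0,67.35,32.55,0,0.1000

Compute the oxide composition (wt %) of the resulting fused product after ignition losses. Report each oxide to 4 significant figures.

Glass mass = 1933 lb (batch 2071 − LOI 138.1).
Composition: Li2O 0.7606%, ZrO2 1.076%, SiO2 82.25%, Al2O3 15.92%

Mid-chain values appear, rounded to 4 significant digits, within the worked lines — all arithmetic runs at exact precision in all steps; exactly one rounding lands on each reported result. All derived quantities (the four compositions, the totals, net glass mass, the yield, LOI) are recomputed at full precision starting from the weights for 1933 lb of glass as set out in either problem or answer.
Per-oxide mass from batch:
  Li2O: 326.7·0.04500 = 14.70 lb
  ZrO2: 30.87·0.6735 = 20.79 lb
  SiO2: 1331·0.9950 + 326.7·0.7818 + 30.87·0.3255 = 1590 lb
  Al2O3: 382.5·0.6542 + 1331·0.003000 + 326.7·0.1635 = 307.6 lb
LOI: 382.5·0.3458 + 1331·0.002000 + 326.7·0.009700 + 30.87·0.001000 = 138.1 lb
Glass = total batch minus LOI = 2071 − 138.1 = 1933 lb (equal to the oxide-mass sum)
wt %: oxide over glass, times 100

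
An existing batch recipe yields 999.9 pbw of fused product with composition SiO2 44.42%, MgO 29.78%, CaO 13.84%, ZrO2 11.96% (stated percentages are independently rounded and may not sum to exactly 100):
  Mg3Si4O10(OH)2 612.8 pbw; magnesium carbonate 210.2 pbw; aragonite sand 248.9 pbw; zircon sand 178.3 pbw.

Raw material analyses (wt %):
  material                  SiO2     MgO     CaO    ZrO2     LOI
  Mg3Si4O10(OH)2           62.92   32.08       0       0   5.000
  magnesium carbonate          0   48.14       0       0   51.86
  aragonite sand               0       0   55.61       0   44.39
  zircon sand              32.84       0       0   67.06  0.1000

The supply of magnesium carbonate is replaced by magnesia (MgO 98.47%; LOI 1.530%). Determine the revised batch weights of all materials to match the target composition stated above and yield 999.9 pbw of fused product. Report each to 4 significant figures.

Mid-chain values appear rounded to four significant figures alongside each step — the working math runs at full float precision all the way through; a single rounding completes every reported figure. The derived quantities (the yield, LOI, totals, the four compositions, net glass mass) are carried at exact precision from the weighed amounts at 999.9 pbw of glass exactly as shown in the problem or answer text.
Oxide mass targets, per 999.9 pbw fused product:
  SiO2: 44.42% × 999.9 = 444.2 pbw
  MgO: 29.78% × 999.9 = 297.8 pbw
  CaO: 13.84% × 999.9 = 138.4 pbw
  ZrO2: 11.96% × 999.9 = 119.6 pbw
A balance pass over the oxides, applying the batch weights above, under the basis named above (summed amounts equal target values up to rounding of the answer):
  SiO2: 612.8·0.6292 + 178.3·0.3284 = 444.1 pbw (target 444.2 pbw)
  MgO: 612.8·0.3208 + 102.7·0.9847 = 297.7 pbw (target 297.8 pbw)
  CaO: 248.9·0.5561 = 138.4 pbw (target 138.4 pbw)
  ZrO2: 178.3·0.6706 = 119.6 pbw (target 119.6 pbw)
Auditing the glass mass value: total charge less LOI = 999.8 pbw (summing oxide targets gives 999.9 pbw; against the stated basis, 999.9 pbw — deltas are rounding alone).
Batch total: Σ batch = 1143 pbw; the LOI term Σ batch·LOI equals 142.9 pbw; glass ÷ batch gives a yield of 87.50%.

Revised batch per 999.9 pbw fused product:
  Mg3Si4O10(OH)2: 612.8 pbw
  magnesia: 102.7 pbw
  aragonite sand: 248.9 pbw
  zircon sand: 178.3 pbw
Total batch = 1143 pbw; LOI loss = 142.9 pbw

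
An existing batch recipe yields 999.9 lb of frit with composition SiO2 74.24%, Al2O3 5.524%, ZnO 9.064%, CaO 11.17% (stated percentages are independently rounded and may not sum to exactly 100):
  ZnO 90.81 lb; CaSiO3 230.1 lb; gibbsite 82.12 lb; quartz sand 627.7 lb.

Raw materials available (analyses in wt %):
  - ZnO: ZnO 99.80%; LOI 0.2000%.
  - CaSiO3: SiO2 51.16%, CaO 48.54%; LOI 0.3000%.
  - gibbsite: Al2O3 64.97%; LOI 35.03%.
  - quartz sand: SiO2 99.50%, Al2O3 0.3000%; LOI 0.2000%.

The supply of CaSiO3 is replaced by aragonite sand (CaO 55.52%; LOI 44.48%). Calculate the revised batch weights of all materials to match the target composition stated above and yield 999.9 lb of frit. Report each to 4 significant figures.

In-progress results are displayed, rounded to four significant figures, on the page; the whole derivation holds exact precision throughout; each reported value is rounded just once; the derived quantities, which include ignition loss, the yield, net glass mass, the four compositions, totals, are re-derived in exact precision, as given in question or answer, from the batch weights at 999.9 lb of glass.
Oxide-by-oxide targets in 999.9 lb frit:
  SiO2: 74.24% × 999.9 = 742.3 lb
  Al2O3: 5.524% × 999.9 = 55.23 lb
  ZnO: 9.064% × 999.9 = 90.63 lb
  CaO: 11.17% × 999.9 = 111.7 lb
Balance tally, oxide-wise, from the weights as reported, per the basis as stated (every target is met by its sum inside rounding margins):
  SiO2: 746.1·0.9950 = 742.4 lb (target 742.3 lb)
  Al2O3: 81.57·0.6497 + 746.1·0.003000 = 55.23 lb (target 55.23 lb)
  ZnO: 90.81·0.9980 = 90.63 lb (target 90.63 lb)
  CaO: 201.2·0.5552 = 111.7 lb (target 111.7 lb)
Mass balance on the glass: batch Σ − ignition loss = 999.9 lb (summing oxide targets gives 999.9 lb; stated basis 999.9 lb — gaps are rounding artifacts).
Whole-batch sum: Σ batch = 1120 lb; the LOI term Σ batch·LOI equals 119.7 lb; as yield: glass ÷ batch → 89.31%.

Revised batch per 999.9 lb frit:
  ZnO: 90.81 lb
  aragonite sand: 201.2 lb
  gibbsite: 81.57 lb
  quartz sand: 746.1 lb
Total batch = 1120 lb; LOI loss = 119.7 lb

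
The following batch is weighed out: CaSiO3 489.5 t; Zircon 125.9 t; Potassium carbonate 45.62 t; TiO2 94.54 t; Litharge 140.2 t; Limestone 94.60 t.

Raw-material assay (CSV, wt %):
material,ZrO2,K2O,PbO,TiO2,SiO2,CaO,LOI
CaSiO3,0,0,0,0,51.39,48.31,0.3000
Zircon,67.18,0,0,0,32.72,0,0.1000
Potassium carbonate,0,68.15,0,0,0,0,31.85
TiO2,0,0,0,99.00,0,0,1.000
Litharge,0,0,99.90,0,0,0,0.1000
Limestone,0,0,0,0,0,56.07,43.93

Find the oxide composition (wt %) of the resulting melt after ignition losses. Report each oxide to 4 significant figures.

Glass mass = 931.6 t (batch 990.4 − LOI 58.77).
Composition: ZrO2 9.079%, K2O 3.337%, PbO 15.03%, TiO2 10.05%, SiO2 31.42%, CaO 31.08%

In-progress results are displayed rounded to four significant digits. The working math runs at exact precision all the way through. A single rounding yields every reported figure; all derived quantities are carried at full precision (the six compositions, the totals, net glass mass, yield, ignition loss) from the weighed amounts per 931.6 t of glass exactly as printed in the problem or answer text.
Oxide-by-oxide delivered mass:
  ZrO2: 125.9·0.6718 = 84.58 t
  K2O: 45.62·0.6815 = 31.09 t
  PbO: 140.2·0.9990 = 140.1 t
  TiO2: 94.54·0.9900 = 93.59 t
  SiO2: 489.5·0.5139 + 125.9·0.3272 = 292.7 t
  CaO: 489.5·0.4831 + 94.60·0.5607 = 289.5 t
LOI: 489.5·0.003000 + 125.9·0.001000 + 45.62·0.3185 + 94.54·0.01000 + 140.2·0.001000 + 94.60·0.4393 = 58.77 t
Resulting glass, batch − LOI: 990.4 − 58.77 = 931.6 t (= Σ oxide masses)
wt %: oxide over glass, times 100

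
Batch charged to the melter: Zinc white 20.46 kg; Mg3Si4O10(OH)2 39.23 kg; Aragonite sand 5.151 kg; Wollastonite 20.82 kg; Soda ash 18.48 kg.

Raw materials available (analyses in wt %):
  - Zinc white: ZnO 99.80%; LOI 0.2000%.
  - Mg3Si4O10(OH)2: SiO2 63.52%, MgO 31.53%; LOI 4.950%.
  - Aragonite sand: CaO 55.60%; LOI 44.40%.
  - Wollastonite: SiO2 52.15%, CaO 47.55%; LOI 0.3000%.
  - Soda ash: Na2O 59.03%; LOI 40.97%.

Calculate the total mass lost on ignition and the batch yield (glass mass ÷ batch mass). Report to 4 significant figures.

Exact precision is kept in all steps; values along the way are displayed (rounded to 4 significant figures) as written — every reported value carries a single rounding; all derived quantities are recomputed starting from the weights at 92.24 kg of glass at full float precision (yield, the five compositions, totals, net glass mass, LOI), precisely as stated by either problem or answer.
Each material's LOI contribution:
  Zinc white: 20.46 × 0.002000 = 0.04092 kg
  Mg3Si4O10(OH)2: 39.23 × 0.04950 = 1.942 kg
  Aragonite sand: 5.151 × 0.4440 = 2.287 kg
  Wollastonite: 20.82 × 0.003000 = 0.06246 kg
  Soda ash: 18.48 × 0.4097 = 7.571 kg
Total LOI = 11.90 kg
Glass = batch − LOI = 104.1 − 11.90 = 92.24 kg

LOI loss = 11.90 kg; glass = 92.24 kg; yield = 88.57%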